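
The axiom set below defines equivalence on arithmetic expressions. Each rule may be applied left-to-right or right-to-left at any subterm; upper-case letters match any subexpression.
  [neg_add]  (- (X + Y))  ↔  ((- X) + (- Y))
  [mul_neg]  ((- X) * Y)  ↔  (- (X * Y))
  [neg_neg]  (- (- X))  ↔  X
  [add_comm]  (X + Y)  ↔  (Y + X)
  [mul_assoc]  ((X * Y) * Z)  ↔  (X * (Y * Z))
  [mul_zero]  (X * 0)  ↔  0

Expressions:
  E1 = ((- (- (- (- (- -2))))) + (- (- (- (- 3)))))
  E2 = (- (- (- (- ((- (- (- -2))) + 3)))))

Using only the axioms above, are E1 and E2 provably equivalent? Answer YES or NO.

1. [neg_neg →] (- (- (- -2)))  →  (- -2);  E1 = ((- (- (- -2))) + (- (- (- (- 3)))))
2. [neg_neg →] (- (- (- (- 3))))  →  (- (- 3));  E1 = ((- (- (- -2))) + (- (- 3)))
3. [neg_neg →] (- (- -2))  →  -2;  E1 = ((- -2) + (- (- 3)))
4. [neg_neg →] (- (- 3))  →  3;  E1 = ((- -2) + 3)
5. [neg_neg ←] -2  →  (- (- -2));  E1 = ((- (- (- -2))) + 3)
6. [neg_neg ←] ((- (- (- -2))) + 3)  →  (- (- ((- (- (- -2))) + 3)))
7. [neg_neg ←] (- (- ((- (- (- -2))) + 3)))  →  (- (- (- (- ((- (- (- -2))) + 3)))));  this is E2

YES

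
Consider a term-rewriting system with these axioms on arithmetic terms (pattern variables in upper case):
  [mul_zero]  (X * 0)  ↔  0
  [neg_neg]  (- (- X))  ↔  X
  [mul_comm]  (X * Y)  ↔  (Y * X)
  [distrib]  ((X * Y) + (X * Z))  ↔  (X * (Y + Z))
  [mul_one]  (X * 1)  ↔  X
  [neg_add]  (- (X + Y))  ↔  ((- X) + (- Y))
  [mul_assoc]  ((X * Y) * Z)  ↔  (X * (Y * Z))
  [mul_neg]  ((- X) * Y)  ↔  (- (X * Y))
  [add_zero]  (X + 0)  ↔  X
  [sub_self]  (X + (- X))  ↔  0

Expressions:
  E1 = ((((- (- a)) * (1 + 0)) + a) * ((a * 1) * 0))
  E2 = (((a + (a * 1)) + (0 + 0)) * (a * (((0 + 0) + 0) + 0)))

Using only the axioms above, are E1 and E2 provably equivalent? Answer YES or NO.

(1) (- (- a))  =[neg_neg →]=  a    ⊢ (((a * (1 + 0)) + a) * ((a * 1) * 0))
(2) (1 + 0)  =[add_zero →]=  1    ⊢ (((a * 1) + a) * ((a * 1) * 0))
(3) (a * 1)  =[mul_one →]=  a    ⊢ (((a * 1) + a) * (a * 0))
(4) (a * 1)  =[mul_one →]=  a    ⊢ ((a + a) * (a * 0))
(5) 0  =[add_zero ←]=  (0 + 0)    ⊢ ((a + a) * (a * (0 + 0)))
(6) (a + a)  =[add_zero ←]=  ((a + a) + 0)    ⊢ (((a + a) + 0) * (a * (0 + 0)))
(7) 0  =[add_zero ←]=  (0 + 0)    ⊢ (((a + a) + (0 + 0)) * (a * (0 + 0)))
(8) (0 + 0)  =[add_zero ←]=  ((0 + 0) + 0)    ⊢ (((a + a) + (0 + 0)) * (a * ((0 + 0) + 0)))
(9) a  =[mul_one ←]=  (a * 1)    ⊢ (((a + (a * 1)) + (0 + 0)) * (a * ((0 + 0) + 0)))
(10) 0  =[add_zero ←]=  (0 + 0)    ⊢ E2

YES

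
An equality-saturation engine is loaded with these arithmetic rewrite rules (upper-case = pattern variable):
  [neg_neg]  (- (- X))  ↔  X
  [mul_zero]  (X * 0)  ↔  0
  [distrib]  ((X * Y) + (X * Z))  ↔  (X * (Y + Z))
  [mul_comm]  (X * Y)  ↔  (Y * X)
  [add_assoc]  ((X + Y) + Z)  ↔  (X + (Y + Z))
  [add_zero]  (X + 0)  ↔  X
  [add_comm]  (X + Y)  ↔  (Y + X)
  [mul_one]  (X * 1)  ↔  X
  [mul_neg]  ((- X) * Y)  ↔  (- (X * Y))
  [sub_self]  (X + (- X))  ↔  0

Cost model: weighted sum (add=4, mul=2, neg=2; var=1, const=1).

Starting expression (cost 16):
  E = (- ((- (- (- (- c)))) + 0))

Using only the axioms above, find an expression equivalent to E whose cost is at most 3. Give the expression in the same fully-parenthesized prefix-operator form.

(- c)   [cost 3]

1. [add_zero →] ((- (- (- (- c)))) + 0)  →  (- (- (- (- c))));  E = (- (- (- (- (- c)))))
2. [neg_neg →] (- (- c))  →  c;  E = (- (- (- c)))
3. [neg_neg →] (- (- c))  →  c;  cost 3 ≤ 3, done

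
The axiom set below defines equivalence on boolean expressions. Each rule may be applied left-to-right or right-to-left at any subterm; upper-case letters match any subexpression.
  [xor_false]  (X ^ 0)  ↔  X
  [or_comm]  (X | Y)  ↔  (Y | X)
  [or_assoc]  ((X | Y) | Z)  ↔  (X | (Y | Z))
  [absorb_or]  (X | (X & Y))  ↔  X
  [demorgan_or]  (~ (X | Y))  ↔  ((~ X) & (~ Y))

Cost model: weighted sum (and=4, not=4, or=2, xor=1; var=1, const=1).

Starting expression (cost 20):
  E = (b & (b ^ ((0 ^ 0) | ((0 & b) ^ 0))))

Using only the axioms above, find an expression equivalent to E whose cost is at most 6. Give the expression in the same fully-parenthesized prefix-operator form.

(b & b)   [cost 6]

(1) ((0 & b) ^ 0)  =[xor_false →]=  (0 & b)    ⊢ (b & (b ^ ((0 ^ 0) | (0 & b))))
(2) (0 ^ 0)  =[xor_false →]=  0    ⊢ (b & (b ^ (0 | (0 & b))))
(3) (0 | (0 & b))  =[absorb_or →]=  0    ⊢ (b & (b ^ 0))
(4) (b ^ 0)  =[xor_false →]=  b    ⊢ cost 6, within 6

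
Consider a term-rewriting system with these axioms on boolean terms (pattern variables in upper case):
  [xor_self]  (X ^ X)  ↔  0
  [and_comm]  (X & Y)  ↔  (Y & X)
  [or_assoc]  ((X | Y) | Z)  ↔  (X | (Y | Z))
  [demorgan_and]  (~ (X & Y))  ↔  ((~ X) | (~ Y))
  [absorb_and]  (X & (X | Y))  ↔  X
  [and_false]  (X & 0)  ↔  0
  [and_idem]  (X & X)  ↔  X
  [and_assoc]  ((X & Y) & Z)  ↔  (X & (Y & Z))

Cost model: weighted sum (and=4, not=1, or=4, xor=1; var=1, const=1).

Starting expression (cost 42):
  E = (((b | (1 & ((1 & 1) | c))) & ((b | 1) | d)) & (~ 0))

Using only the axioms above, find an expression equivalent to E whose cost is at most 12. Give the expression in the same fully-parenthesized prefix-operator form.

((b | 1) & (~ 0))   [cost 12]

step 1: and_idem (→) rewrites (1 & 1) into 1, now (((b | (1 & (1 | c))) & ((b | 1) | d)) & (~ 0))
step 2: absorb_and (→) rewrites (1 & (1 | c)) into 1, now (((b | 1) & ((b | 1) | d)) & (~ 0))
step 3: absorb_and (→) rewrites ((b | 1) & ((b | 1) | d)) into (b | 1), reaching cost 12 (bound 12)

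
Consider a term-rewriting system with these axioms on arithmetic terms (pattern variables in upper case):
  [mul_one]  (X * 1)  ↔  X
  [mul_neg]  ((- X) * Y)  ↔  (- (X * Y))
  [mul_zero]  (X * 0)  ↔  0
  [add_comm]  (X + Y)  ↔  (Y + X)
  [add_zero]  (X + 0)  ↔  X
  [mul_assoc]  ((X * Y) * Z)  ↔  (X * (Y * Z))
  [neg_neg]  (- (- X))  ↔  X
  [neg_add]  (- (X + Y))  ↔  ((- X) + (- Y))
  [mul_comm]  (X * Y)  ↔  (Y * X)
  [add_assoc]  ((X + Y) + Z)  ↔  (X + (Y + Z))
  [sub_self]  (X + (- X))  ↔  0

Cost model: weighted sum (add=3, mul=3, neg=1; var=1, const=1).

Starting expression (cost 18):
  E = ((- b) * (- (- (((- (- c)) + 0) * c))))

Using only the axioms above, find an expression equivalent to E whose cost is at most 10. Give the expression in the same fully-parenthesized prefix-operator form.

1. [add_zero →] ((- (- c)) + 0)  →  (- (- c));  E = ((- b) * (- (- ((- (- c)) * c))))
2. [neg_neg →] (- (- ((- (- c)) * c)))  →  ((- (- c)) * c);  E = ((- b) * ((- (- c)) * c))
3. [neg_neg →] (- (- c))  →  c;  cost 10 ≤ 10, done

((- b) * (c * c))   [cost 10]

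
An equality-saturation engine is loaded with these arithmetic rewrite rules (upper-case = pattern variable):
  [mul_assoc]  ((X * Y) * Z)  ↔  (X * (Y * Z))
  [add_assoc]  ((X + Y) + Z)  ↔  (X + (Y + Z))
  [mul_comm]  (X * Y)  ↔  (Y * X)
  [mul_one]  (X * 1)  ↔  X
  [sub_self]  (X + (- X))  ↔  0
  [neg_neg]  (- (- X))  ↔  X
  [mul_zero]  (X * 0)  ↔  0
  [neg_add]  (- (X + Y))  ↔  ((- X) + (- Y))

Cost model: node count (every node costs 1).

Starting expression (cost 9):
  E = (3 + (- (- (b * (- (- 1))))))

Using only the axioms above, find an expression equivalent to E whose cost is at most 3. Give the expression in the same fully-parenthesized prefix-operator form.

(3 + b)   [cost 3]

step 1: neg_neg (→) rewrites (- (- 1)) into 1, now (3 + (- (- (b * 1))))
step 2: mul_one (→) rewrites (b * 1) into b, now (3 + (- (- b)))
step 3: neg_neg (→) rewrites (- (- b)) into b, reaching cost 3 (bound 3)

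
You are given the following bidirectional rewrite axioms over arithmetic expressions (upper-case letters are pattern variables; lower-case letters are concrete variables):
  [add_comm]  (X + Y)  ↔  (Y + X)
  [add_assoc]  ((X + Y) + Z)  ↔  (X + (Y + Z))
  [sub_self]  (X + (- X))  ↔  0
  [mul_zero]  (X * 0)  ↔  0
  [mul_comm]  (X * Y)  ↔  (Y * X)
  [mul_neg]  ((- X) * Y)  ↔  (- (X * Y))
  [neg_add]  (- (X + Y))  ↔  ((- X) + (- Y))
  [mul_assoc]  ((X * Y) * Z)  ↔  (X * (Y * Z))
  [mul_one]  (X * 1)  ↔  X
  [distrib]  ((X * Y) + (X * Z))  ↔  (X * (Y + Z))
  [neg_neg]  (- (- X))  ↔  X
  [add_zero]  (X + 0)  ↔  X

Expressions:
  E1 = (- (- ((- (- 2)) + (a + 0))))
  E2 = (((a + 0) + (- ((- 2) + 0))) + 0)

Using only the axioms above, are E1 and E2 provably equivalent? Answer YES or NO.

YES

1. [add_zero →] (a + 0)  →  a;  E1 = (- (- ((- (- 2)) + a)))
2. [neg_neg →] (- (- 2))  →  2;  E1 = (- (- (2 + a)))
3. [neg_neg →] (- (- (2 + a)))  →  (2 + a)
4. [neg_neg ←] 2  →  (- (- 2));  E1 = ((- (- 2)) + a)
5. [add_comm →] ((- (- 2)) + a)  →  (a + (- (- 2)))
6. [add_zero ←] (- 2)  →  ((- 2) + 0);  E1 = (a + (- ((- 2) + 0)))
7. [add_zero ←] a  →  (a + 0);  E1 = ((a + 0) + (- ((- 2) + 0)))
8. [add_zero ←] ((a + 0) + (- ((- 2) + 0)))  →  (((a + 0) + (- ((- 2) + 0))) + 0);  this is E2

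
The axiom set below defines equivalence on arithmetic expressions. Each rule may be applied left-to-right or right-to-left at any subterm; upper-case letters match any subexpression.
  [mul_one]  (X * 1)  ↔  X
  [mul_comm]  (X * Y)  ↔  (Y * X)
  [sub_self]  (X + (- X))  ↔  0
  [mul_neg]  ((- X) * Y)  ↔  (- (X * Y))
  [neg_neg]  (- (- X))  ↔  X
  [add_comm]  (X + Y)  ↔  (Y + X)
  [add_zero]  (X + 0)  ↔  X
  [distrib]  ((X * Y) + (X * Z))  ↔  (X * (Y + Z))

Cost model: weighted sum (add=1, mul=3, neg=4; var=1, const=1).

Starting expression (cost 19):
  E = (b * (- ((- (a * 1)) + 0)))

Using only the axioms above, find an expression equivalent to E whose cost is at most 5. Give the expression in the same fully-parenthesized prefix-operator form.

(b * a)   [cost 5]

1. [add_zero →] ((- (a * 1)) + 0)  →  (- (a * 1));  E = (b * (- (- (a * 1))))
2. [mul_one →] (a * 1)  →  a;  E = (b * (- (- a)))
3. [neg_neg →] (- (- a))  →  a;  cost 5 ≤ 5, done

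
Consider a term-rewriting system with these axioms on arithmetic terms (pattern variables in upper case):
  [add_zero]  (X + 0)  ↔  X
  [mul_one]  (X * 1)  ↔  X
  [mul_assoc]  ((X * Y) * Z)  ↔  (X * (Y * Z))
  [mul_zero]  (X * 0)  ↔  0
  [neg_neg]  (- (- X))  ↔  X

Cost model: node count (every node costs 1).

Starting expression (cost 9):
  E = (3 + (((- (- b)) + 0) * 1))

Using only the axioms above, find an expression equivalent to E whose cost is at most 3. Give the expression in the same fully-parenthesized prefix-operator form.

1. [add_zero →] ((- (- b)) + 0)  →  (- (- b));  E = (3 + ((- (- b)) * 1))
2. [neg_neg →] (- (- b))  →  b;  E = (3 + (b * 1))
3. [mul_one →] (b * 1)  →  b;  cost 3 ≤ 3, done

(3 + b)   [cost 3]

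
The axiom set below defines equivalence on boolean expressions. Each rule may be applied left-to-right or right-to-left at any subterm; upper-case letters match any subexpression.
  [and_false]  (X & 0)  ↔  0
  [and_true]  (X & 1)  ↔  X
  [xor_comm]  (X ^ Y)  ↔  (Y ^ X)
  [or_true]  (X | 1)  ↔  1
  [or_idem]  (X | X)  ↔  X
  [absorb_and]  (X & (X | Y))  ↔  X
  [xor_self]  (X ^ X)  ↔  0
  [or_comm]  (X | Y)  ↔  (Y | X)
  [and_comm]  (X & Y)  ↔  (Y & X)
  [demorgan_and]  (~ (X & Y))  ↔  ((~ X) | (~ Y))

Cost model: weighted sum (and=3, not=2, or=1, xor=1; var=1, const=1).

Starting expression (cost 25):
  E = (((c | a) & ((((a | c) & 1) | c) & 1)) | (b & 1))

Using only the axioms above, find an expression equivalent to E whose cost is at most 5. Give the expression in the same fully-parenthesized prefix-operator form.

((a | c) | b)   [cost 5]

1. [and_true →] ((a | c) & 1)  →  (a | c);  E = (((c | a) & (((a | c) | c) & 1)) | (b & 1))
2. [and_comm →] (b & 1)  →  (1 & b);  E = (((c | a) & (((a | c) | c) & 1)) | (1 & b))
3. [or_comm →] (c | a)  →  (a | c);  E = (((a | c) & (((a | c) | c) & 1)) | (1 & b))
4. [and_true →] (((a | c) | c) & 1)  →  ((a | c) | c);  E = (((a | c) & ((a | c) | c)) | (1 & b))
5. [absorb_and →] ((a | c) & ((a | c) | c))  →  (a | c);  E = ((a | c) | (1 & b))
6. [and_comm →] (1 & b)  →  (b & 1);  E = ((a | c) | (b & 1))
7. [and_true →] (b & 1)  →  b;  cost 5 ≤ 5, done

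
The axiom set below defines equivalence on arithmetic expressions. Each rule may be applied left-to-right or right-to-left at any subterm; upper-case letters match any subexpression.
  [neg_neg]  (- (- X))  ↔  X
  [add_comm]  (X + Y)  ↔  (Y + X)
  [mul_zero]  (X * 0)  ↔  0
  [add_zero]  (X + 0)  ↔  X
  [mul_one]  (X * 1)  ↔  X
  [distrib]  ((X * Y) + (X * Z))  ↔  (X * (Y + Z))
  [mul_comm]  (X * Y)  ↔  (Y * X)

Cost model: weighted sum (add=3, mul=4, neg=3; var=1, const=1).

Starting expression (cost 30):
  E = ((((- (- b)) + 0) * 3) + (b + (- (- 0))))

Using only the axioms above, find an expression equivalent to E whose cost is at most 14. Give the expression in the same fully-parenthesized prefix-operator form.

((b * 3) + (b + 0))   [cost 14]

(1) (- (- 0))  =[neg_neg →]=  0    ⊢ ((((- (- b)) + 0) * 3) + (b + 0))
(2) ((- (- b)) + 0)  =[add_zero →]=  (- (- b))    ⊢ (((- (- b)) * 3) + (b + 0))
(3) (- (- b))  =[neg_neg →]=  b    ⊢ cost 14, within 14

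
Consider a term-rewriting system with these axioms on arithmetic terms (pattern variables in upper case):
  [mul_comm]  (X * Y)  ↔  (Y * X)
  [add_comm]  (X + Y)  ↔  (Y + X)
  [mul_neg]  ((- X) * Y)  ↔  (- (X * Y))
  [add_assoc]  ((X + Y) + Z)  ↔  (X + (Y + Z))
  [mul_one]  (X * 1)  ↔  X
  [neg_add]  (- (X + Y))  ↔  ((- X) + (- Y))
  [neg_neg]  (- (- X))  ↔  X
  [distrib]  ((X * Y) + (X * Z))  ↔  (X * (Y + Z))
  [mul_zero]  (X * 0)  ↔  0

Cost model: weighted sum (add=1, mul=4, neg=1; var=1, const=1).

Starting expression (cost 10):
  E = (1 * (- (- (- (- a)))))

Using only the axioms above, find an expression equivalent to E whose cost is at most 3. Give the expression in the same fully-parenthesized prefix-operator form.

step 1: mul_comm (→) rewrites (1 * (- (- (- (- a))))) into ((- (- (- (- a)))) * 1)
step 2: neg_neg (→) rewrites (- (- a)) into a, now ((- (- a)) * 1)
step 3: mul_one (→) rewrites ((- (- a)) * 1) into (- (- a)), reaching cost 3 (bound 3)

(- (- a))   [cost 3]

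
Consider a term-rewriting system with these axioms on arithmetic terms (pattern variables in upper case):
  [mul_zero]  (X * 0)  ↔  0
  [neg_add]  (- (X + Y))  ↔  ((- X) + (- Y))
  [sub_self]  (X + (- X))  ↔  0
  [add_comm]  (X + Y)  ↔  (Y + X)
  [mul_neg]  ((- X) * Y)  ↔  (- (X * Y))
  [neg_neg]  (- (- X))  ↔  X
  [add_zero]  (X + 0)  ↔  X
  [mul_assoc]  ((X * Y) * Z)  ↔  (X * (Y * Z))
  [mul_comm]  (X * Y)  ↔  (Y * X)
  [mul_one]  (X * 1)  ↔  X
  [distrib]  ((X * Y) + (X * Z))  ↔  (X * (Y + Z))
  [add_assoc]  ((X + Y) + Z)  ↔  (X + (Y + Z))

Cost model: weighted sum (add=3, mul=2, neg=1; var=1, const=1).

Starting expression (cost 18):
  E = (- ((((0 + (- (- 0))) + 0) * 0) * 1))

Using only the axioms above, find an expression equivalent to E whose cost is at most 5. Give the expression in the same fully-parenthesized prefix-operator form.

(- (0 * 0))   [cost 5]

step 1: neg_neg (→) rewrites (- (- 0)) into 0, now (- ((((0 + 0) + 0) * 0) * 1))
step 2: mul_one (→) rewrites ((((0 + 0) + 0) * 0) * 1) into (((0 + 0) + 0) * 0), now (- (((0 + 0) + 0) * 0))
step 3: add_zero (→) rewrites ((0 + 0) + 0) into (0 + 0), now (- ((0 + 0) * 0))
step 4: add_zero (→) rewrites (0 + 0) into 0, reaching cost 5 (bound 5)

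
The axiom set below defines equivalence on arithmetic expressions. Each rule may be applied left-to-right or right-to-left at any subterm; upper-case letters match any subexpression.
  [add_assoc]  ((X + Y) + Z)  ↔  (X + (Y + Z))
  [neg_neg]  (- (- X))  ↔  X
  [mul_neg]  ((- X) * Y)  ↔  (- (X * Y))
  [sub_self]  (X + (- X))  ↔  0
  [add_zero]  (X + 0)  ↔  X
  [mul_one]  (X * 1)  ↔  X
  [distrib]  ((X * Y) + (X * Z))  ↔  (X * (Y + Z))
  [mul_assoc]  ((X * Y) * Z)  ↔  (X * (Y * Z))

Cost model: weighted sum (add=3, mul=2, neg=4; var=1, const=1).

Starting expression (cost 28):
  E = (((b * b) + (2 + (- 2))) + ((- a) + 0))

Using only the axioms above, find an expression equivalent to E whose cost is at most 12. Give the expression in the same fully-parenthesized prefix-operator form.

((b * b) + (- a))   [cost 12]

step 1: sub_self (→) rewrites (2 + (- 2)) into 0, now (((b * b) + 0) + ((- a) + 0))
step 2: add_zero (→) rewrites ((- a) + 0) into (- a), now (((b * b) + 0) + (- a))
step 3: add_zero (→) rewrites ((b * b) + 0) into (b * b), reaching cost 12 (bound 12)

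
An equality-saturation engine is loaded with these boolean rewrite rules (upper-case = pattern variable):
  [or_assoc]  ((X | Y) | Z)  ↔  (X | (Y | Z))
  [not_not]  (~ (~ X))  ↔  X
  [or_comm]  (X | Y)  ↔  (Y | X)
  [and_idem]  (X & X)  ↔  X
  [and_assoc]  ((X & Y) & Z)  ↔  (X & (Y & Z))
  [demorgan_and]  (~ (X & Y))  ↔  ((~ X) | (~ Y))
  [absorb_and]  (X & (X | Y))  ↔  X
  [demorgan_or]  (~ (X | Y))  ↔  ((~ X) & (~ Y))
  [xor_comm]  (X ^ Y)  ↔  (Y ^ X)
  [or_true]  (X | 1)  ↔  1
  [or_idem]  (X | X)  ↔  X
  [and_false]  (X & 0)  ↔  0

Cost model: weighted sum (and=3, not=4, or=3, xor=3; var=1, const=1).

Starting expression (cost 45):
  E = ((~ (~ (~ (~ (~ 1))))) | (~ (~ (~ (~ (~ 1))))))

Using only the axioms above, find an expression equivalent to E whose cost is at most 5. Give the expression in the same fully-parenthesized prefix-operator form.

1. [or_idem →] ((~ (~ (~ (~ (~ 1))))) | (~ (~ (~ (~ (~ 1))))))  →  (~ (~ (~ (~ (~ 1)))))
2. [not_not →] (~ (~ (~ 1)))  →  (~ 1);  E = (~ (~ (~ 1)))
3. [not_not →] (~ (~ (~ 1)))  →  (~ 1);  cost 5 ≤ 5, done

(~ 1)   [cost 5]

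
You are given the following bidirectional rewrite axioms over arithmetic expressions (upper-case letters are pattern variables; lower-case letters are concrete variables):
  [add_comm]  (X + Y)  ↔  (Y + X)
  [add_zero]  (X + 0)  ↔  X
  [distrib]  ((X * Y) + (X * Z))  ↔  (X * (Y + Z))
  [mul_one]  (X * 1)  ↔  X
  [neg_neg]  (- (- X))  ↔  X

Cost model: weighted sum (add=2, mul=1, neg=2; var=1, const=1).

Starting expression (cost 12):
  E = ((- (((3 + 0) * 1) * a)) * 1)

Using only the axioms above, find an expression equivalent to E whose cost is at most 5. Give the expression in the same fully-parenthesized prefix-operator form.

(- (3 * a))   [cost 5]

step 1: add_zero (→) rewrites (3 + 0) into 3, now ((- ((3 * 1) * a)) * 1)
step 2: mul_one (→) rewrites (3 * 1) into 3, now ((- (3 * a)) * 1)
step 3: mul_one (→) rewrites ((- (3 * a)) * 1) into (- (3 * a)), reaching cost 5 (bound 5)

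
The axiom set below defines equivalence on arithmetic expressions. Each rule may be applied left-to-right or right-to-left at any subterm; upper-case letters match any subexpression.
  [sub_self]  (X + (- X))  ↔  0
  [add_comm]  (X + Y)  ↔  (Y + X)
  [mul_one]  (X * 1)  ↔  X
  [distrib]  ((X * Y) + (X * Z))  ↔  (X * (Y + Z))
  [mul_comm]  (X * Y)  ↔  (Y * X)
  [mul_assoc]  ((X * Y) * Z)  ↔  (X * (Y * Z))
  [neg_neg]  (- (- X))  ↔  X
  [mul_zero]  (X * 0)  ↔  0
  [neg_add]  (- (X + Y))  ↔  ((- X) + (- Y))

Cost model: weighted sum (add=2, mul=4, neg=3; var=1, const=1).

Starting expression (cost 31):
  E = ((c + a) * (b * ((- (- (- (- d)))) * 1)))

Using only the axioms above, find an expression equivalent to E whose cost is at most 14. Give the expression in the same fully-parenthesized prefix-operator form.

1. [neg_neg →] (- (- (- d)))  →  (- d);  E = ((c + a) * (b * ((- (- d)) * 1)))
2. [neg_neg →] (- (- d))  →  d;  E = ((c + a) * (b * (d * 1)))
3. [mul_one →] (d * 1)  →  d;  cost 14 ≤ 14, done

((c + a) * (b * d))   [cost 14]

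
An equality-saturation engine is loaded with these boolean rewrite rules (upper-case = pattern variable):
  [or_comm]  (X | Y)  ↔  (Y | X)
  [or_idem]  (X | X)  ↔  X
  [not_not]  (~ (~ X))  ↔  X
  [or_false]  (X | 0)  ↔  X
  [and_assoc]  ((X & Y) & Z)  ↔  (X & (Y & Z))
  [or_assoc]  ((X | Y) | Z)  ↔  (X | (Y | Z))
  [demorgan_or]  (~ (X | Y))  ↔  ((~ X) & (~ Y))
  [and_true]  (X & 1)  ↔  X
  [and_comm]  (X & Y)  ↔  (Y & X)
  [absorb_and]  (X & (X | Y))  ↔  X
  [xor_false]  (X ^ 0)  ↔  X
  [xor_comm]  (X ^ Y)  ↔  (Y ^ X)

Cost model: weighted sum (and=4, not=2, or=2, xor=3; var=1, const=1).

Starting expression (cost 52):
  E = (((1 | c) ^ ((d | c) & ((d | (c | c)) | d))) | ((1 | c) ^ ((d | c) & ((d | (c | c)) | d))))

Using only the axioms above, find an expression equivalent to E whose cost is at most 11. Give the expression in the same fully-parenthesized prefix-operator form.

(1) (((1 | c) ^ ((d | c) & ((d | (c | c)) | d))) | ((1 | c) ^ ((d | c) & ((d | (c | c)) | d))))  =[or_idem →]=  ((1 | c) ^ ((d | c) & ((d | (c | c)) | d)))
(2) (c | c)  =[or_idem →]=  c    ⊢ ((1 | c) ^ ((d | c) & ((d | c) | d)))
(3) ((d | c) & ((d | c) | d))  =[absorb_and →]=  (d | c)    ⊢ cost 11, within 11

((1 | c) ^ (d | c))   [cost 11]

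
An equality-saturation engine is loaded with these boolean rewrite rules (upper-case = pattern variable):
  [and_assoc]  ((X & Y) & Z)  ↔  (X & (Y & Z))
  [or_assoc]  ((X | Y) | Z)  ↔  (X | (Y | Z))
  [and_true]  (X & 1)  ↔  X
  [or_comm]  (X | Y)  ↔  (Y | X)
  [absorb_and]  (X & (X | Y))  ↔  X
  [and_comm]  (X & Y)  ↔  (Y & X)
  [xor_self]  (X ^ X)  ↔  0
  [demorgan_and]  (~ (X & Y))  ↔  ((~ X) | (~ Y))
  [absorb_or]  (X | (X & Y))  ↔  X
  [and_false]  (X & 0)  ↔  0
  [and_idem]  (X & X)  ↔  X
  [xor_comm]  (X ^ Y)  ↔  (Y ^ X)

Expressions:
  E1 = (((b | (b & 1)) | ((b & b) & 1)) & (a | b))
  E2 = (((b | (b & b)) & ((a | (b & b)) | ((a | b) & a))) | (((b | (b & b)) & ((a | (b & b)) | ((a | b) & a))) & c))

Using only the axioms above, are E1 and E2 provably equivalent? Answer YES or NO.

YES

1. [absorb_or →] (b | (b & 1))  →  b;  E1 = ((b | ((b & b) & 1)) & (a | b))
2. [and_idem →] (b & b)  →  b;  E1 = ((b | (b & 1)) & (a | b))
3. [and_true →] (b & 1)  →  b;  E1 = ((b | b) & (a | b))
4. [and_idem ←] b  →  (b & b);  E1 = ((b | (b & b)) & (a | b))
5. [absorb_or ←] (a | b)  →  ((a | b) | ((a | b) & a));  E1 = ((b | (b & b)) & ((a | b) | ((a | b) & a)))
6. [and_idem ←] b  →  (b & b);  E1 = ((b | (b & b)) & ((a | (b & b)) | ((a | b) & a)))
7. [absorb_or ←] ((b | (b & b)) & ((a | (b & b)) | ((a | b) & a)))  →  (((b | (b & b)) & ((a | (b & b)) | ((a | b) & a))) | (((b | (b & b)) & ((a | (b & b)) | ((a | b) & a))) & c));  this is E2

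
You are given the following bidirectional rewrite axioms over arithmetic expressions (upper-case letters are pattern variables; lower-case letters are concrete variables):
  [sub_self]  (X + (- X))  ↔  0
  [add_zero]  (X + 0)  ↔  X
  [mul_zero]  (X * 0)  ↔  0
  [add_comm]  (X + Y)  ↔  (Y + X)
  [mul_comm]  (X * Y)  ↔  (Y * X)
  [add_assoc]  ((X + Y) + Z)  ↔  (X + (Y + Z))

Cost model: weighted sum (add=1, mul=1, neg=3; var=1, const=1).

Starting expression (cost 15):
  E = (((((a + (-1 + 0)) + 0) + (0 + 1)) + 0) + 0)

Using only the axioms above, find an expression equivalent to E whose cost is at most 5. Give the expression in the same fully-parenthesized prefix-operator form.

((a + -1) + 1)   [cost 5]

(1) ((((a + (-1 + 0)) + 0) + (0 + 1)) + 0)  =[add_zero →]=  (((a + (-1 + 0)) + 0) + (0 + 1))    ⊢ ((((a + (-1 + 0)) + 0) + (0 + 1)) + 0)
(2) ((((a + (-1 + 0)) + 0) + (0 + 1)) + 0)  =[add_zero →]=  (((a + (-1 + 0)) + 0) + (0 + 1))
(3) (0 + 1)  =[add_comm →]=  (1 + 0)    ⊢ (((a + (-1 + 0)) + 0) + (1 + 0))
(4) ((a + (-1 + 0)) + 0)  =[add_zero →]=  (a + (-1 + 0))    ⊢ ((a + (-1 + 0)) + (1 + 0))
(5) (1 + 0)  =[add_zero →]=  1    ⊢ ((a + (-1 + 0)) + 1)
(6) (-1 + 0)  =[add_zero →]=  -1    ⊢ cost 5, within 5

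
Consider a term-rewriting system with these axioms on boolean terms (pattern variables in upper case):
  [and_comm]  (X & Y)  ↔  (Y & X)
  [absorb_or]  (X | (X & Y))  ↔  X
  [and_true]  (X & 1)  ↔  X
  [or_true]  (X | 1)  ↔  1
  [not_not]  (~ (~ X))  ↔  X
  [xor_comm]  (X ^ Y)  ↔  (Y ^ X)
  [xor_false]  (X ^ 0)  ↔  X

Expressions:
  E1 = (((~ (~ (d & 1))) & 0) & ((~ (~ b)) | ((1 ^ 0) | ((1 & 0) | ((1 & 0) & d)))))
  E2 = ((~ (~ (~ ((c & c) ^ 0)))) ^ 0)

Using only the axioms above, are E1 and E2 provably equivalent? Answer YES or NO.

NO

Every axiom is a valid identity, so a rewrite proof would force E1 and E2 to agree under every assignment.
At b=0, c=0, d=0: E1 = 0 but E2 = 1; they differ, so no derivation exists.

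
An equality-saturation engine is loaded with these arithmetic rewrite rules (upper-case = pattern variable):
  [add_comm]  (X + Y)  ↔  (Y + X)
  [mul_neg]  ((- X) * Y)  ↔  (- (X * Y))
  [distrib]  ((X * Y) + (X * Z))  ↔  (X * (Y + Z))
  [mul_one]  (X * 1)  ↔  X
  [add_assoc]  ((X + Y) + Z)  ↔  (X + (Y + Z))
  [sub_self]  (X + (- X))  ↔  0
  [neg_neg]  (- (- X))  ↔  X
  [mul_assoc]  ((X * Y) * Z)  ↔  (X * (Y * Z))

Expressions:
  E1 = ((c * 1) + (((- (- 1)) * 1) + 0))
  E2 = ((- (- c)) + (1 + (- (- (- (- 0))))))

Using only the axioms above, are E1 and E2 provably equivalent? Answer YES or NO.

YES

step 1: mul_one (→) rewrites ((- (- 1)) * 1) into (- (- 1)), now ((c * 1) + ((- (- 1)) + 0))
step 2: mul_one (→) rewrites (c * 1) into c, now (c + ((- (- 1)) + 0))
step 3: neg_neg (→) rewrites (- (- 1)) into 1, now (c + (1 + 0))
step 4: neg_neg (←) rewrites 0 into (- (- 0)), now (c + (1 + (- (- 0))))
step 5: neg_neg (←) rewrites (- 0) into (- (- (- 0))), now (c + (1 + (- (- (- (- 0))))))
step 6: neg_neg (←) rewrites c into (- (- c)), which is E2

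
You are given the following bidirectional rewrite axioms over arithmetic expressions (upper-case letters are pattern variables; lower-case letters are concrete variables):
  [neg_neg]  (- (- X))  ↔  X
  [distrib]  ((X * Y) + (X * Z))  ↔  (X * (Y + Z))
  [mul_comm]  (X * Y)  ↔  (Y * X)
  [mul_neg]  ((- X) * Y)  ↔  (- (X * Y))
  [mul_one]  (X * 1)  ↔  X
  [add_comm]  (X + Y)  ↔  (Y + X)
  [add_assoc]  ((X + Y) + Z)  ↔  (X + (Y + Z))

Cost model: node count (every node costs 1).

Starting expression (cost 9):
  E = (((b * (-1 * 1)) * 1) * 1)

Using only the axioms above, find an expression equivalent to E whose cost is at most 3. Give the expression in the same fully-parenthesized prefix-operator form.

(b * -1)   [cost 3]

(1) (-1 * 1)  =[mul_one →]=  -1    ⊢ (((b * -1) * 1) * 1)
(2) ((b * -1) * 1)  =[mul_one →]=  (b * -1)    ⊢ ((b * -1) * 1)
(3) ((b * -1) * 1)  =[mul_one →]=  (b * -1)    ⊢ cost 3, within 3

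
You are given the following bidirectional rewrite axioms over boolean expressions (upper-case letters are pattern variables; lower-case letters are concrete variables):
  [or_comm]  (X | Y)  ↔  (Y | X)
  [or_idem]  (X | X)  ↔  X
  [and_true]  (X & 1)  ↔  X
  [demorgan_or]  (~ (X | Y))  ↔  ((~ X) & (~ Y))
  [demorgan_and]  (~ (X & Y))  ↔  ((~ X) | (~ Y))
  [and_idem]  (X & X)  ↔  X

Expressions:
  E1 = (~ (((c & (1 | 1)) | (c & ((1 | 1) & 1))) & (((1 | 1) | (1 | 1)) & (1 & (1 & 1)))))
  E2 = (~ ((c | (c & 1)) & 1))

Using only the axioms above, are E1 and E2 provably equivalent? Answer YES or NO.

(1) ((1 | 1) & 1)  =[and_true →]=  (1 | 1)    ⊢ (~ (((c & (1 | 1)) | (c & (1 | 1))) & (((1 | 1) | (1 | 1)) & (1 & (1 & 1)))))
(2) ((1 | 1) | (1 | 1))  =[or_idem →]=  (1 | 1)    ⊢ (~ (((c & (1 | 1)) | (c & (1 | 1))) & ((1 | 1) & (1 & (1 & 1)))))
(3) (1 & 1)  =[and_idem →]=  1    ⊢ (~ (((c & (1 | 1)) | (c & (1 | 1))) & ((1 | 1) & (1 & 1))))
(4) ((c & (1 | 1)) | (c & (1 | 1)))  =[or_idem →]=  (c & (1 | 1))    ⊢ (~ ((c & (1 | 1)) & ((1 | 1) & (1 & 1))))
(5) (1 & 1)  =[and_true →]=  1    ⊢ (~ ((c & (1 | 1)) & ((1 | 1) & 1)))
(6) (1 | 1)  =[or_idem →]=  1    ⊢ (~ ((c & (1 | 1)) & (1 & 1)))
(7) (1 & 1)  =[and_true →]=  1    ⊢ (~ ((c & (1 | 1)) & 1))
(8) (1 | 1)  =[or_idem →]=  1    ⊢ (~ ((c & 1) & 1))
(9) (c & 1)  =[and_true →]=  c    ⊢ (~ (c & 1))
(10) (c & 1)  =[and_true →]=  c    ⊢ (~ c)
(11) c  =[or_idem ←]=  (c | c)    ⊢ (~ (c | c))
(12) c  =[and_true ←]=  (c & 1)    ⊢ (~ (c | (c & 1)))
(13) (c | (c & 1))  =[and_true ←]=  ((c | (c & 1)) & 1)    ⊢ E2

YES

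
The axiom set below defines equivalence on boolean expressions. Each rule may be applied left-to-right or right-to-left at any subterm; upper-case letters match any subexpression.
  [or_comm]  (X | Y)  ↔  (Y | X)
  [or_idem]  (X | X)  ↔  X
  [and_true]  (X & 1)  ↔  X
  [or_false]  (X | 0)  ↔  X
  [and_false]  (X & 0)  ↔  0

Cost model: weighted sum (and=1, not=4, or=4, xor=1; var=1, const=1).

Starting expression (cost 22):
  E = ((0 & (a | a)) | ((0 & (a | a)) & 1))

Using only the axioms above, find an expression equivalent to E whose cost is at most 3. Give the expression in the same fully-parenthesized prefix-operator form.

(0 & a)   [cost 3]

(1) ((0 & (a | a)) & 1)  =[and_true →]=  (0 & (a | a))    ⊢ ((0 & (a | a)) | (0 & (a | a)))
(2) ((0 & (a | a)) | (0 & (a | a)))  =[or_idem →]=  (0 & (a | a))
(3) (a | a)  =[or_idem →]=  a    ⊢ cost 3, within 3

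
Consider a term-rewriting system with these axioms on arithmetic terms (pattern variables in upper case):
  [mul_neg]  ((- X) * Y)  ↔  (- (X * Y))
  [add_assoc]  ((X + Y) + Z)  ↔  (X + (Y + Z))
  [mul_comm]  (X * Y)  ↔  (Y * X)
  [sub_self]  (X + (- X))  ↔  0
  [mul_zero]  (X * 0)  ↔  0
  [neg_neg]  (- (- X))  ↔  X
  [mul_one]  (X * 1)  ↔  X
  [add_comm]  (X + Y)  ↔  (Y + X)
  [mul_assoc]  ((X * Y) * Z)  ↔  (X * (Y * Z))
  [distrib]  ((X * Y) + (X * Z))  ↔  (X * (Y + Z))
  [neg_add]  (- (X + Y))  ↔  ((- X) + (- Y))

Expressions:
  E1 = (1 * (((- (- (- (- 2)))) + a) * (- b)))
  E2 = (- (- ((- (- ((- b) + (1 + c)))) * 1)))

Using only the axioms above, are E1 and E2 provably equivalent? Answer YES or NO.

Every axiom is a valid identity, so a rewrite proof would force E1 and E2 to agree under every assignment.
At a=0, b=0, c=0: E1 = 0 but E2 = 1; they differ, so no derivation exists.

NO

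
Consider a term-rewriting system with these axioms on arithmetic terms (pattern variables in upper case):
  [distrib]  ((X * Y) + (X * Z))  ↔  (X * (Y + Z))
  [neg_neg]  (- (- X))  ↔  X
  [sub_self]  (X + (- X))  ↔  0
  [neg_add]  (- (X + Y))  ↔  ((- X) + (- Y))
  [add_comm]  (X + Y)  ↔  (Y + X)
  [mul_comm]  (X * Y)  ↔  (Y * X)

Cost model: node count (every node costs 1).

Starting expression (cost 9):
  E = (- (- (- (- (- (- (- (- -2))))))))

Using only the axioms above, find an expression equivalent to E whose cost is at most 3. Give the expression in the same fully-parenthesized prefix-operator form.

1. [neg_neg →] (- (- (- (- (- (- (- (- -2))))))))  →  (- (- (- (- (- (- -2))))))
2. [neg_neg →] (- (- (- (- -2))))  →  (- (- -2));  E = (- (- (- (- -2))))
3. [neg_neg →] (- (- (- -2)))  →  (- -2);  cost 3 ≤ 3, done

(- (- -2))   [cost 3]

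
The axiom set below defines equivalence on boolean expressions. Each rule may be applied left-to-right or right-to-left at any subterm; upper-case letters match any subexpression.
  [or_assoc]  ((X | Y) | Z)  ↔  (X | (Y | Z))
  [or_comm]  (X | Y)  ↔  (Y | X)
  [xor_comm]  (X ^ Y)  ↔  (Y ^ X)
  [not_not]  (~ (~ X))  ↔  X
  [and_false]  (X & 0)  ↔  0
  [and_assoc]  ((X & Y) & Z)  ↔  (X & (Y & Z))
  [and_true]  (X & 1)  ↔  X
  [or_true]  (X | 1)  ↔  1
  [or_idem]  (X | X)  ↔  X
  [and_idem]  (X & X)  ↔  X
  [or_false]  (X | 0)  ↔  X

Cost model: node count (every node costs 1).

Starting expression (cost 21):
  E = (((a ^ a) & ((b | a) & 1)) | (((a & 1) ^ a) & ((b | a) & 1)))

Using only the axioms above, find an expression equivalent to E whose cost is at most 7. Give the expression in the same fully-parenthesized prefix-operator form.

step 1: and_true (→) rewrites (a & 1) into a, now (((a ^ a) & ((b | a) & 1)) | ((a ^ a) & ((b | a) & 1)))
step 2: or_idem (→) rewrites (((a ^ a) & ((b | a) & 1)) | ((a ^ a) & ((b | a) & 1))) into ((a ^ a) & ((b | a) & 1))
step 3: and_true (→) rewrites ((b | a) & 1) into (b | a), reaching cost 7 (bound 7)

((a ^ a) & (b | a))   [cost 7]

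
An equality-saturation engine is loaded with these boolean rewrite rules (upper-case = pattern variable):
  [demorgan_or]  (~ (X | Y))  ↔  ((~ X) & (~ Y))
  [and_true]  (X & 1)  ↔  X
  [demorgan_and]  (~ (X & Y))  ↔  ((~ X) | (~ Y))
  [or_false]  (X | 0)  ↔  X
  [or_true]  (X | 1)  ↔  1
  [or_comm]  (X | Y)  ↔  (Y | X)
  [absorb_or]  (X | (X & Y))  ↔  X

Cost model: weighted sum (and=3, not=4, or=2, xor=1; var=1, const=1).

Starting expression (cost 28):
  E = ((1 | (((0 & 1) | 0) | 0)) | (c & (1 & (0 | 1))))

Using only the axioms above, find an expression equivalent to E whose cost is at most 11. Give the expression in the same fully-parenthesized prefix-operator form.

((1 | 0) | (c & 1))   [cost 11]

step 1: or_false (→) rewrites (((0 & 1) | 0) | 0) into ((0 & 1) | 0), now ((1 | ((0 & 1) | 0)) | (c & (1 & (0 | 1))))
step 2: or_false (→) rewrites ((0 & 1) | 0) into (0 & 1), now ((1 | (0 & 1)) | (c & (1 & (0 | 1))))
step 3: or_true (→) rewrites (0 | 1) into 1, now ((1 | (0 & 1)) | (c & (1 & 1)))
step 4: and_true (→) rewrites (1 & 1) into 1, now ((1 | (0 & 1)) | (c & 1))
step 5: and_true (→) rewrites (0 & 1) into 0, reaching cost 11 (bound 11)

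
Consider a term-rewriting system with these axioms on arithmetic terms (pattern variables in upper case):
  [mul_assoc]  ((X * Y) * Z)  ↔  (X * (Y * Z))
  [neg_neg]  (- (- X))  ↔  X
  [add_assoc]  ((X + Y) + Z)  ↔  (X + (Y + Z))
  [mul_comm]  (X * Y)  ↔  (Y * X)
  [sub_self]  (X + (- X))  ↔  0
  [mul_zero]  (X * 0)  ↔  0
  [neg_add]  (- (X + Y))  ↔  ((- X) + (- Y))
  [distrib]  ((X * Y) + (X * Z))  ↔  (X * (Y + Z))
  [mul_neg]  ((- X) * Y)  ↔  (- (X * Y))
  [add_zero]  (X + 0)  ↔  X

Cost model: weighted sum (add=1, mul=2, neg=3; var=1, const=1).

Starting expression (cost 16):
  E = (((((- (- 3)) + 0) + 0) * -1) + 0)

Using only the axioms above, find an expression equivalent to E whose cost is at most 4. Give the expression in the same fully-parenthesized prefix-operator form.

(3 * -1)   [cost 4]

1. [neg_neg →] (- (- 3))  →  3;  E = ((((3 + 0) + 0) * -1) + 0)
2. [add_zero →] ((((3 + 0) + 0) * -1) + 0)  →  (((3 + 0) + 0) * -1)
3. [add_zero →] (3 + 0)  →  3;  E = ((3 + 0) * -1)
4. [add_zero →] (3 + 0)  →  3;  cost 4 ≤ 4, done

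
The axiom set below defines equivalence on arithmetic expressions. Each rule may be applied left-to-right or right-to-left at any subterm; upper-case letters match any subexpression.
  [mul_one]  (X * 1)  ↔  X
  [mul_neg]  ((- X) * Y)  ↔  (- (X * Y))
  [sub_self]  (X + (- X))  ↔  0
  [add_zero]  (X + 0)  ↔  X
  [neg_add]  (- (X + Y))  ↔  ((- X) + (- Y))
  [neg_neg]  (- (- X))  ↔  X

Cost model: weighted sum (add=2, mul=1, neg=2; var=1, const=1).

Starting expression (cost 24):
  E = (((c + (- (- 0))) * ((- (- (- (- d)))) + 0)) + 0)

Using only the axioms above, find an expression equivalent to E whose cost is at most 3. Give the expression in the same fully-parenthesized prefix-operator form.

(c * d)   [cost 3]

step 1: neg_neg (→) rewrites (- (- (- (- d)))) into (- (- d)), now (((c + (- (- 0))) * ((- (- d)) + 0)) + 0)
step 2: add_zero (→) rewrites (((c + (- (- 0))) * ((- (- d)) + 0)) + 0) into ((c + (- (- 0))) * ((- (- d)) + 0))
step 3: neg_neg (→) rewrites (- (- 0)) into 0, now ((c + 0) * ((- (- d)) + 0))
step 4: add_zero (→) rewrites ((- (- d)) + 0) into (- (- d)), now ((c + 0) * (- (- d)))
step 5: neg_neg (→) rewrites (- (- d)) into d, now ((c + 0) * d)
step 6: add_zero (→) rewrites (c + 0) into c, reaching cost 3 (bound 3)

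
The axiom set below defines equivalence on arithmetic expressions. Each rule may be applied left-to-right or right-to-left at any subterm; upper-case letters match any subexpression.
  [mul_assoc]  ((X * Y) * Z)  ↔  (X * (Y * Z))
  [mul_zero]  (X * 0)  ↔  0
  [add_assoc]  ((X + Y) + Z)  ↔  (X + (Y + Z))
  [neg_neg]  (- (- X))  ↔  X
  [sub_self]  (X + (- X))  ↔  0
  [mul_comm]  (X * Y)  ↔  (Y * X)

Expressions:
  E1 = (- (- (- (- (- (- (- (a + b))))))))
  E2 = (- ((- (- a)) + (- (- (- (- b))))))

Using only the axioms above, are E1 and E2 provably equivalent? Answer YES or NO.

1. [neg_neg →] (- (- (- (- (- (a + b))))))  →  (- (- (- (a + b))));  E1 = (- (- (- (- (- (a + b))))))
2. [neg_neg →] (- (- (- (- (- (a + b))))))  →  (- (- (- (a + b))))
3. [neg_neg →] (- (- (- (a + b))))  →  (- (a + b))
4. [neg_neg ←] a  →  (- (- a));  E1 = (- ((- (- a)) + b))
5. [neg_neg ←] b  →  (- (- b));  E1 = (- ((- (- a)) + (- (- b))))
6. [neg_neg ←] (- (- b))  →  (- (- (- (- b))));  this is E2

YES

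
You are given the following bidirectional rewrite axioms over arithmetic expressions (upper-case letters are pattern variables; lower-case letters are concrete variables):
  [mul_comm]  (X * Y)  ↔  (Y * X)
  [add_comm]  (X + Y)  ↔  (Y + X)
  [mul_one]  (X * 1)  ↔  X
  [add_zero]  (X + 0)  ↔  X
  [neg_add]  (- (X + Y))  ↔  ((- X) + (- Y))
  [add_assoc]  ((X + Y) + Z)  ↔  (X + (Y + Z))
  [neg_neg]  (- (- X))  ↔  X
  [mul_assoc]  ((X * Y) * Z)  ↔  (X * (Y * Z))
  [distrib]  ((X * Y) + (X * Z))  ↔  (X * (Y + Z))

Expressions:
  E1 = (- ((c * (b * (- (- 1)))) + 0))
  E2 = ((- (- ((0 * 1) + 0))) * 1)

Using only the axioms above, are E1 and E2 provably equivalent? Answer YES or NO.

All listed rules preserve value, hence provable equivalence implies equal values everywhere; look for a separating assignment.
b=1, c=1 gives E1 ↦ -1, E2 ↦ 0; values differ ⇒ not provably equivalent.

NO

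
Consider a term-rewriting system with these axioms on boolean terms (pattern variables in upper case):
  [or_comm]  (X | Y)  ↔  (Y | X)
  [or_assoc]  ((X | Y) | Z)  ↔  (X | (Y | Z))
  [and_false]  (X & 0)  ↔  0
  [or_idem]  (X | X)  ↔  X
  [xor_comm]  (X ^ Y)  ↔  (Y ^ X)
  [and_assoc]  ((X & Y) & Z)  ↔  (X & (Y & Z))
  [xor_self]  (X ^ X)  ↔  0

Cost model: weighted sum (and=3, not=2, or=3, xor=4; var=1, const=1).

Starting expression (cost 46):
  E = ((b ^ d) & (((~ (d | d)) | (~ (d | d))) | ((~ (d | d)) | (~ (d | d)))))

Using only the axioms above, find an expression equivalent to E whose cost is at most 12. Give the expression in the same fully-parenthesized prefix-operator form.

1. [or_idem →] (((~ (d | d)) | (~ (d | d))) | ((~ (d | d)) | (~ (d | d))))  →  ((~ (d | d)) | (~ (d | d)));  E = ((b ^ d) & ((~ (d | d)) | (~ (d | d))))
2. [or_idem →] ((~ (d | d)) | (~ (d | d)))  →  (~ (d | d));  E = ((b ^ d) & (~ (d | d)))
3. [or_idem →] (d | d)  →  d;  cost 12 ≤ 12, done

((b ^ d) & (~ d))   [cost 12]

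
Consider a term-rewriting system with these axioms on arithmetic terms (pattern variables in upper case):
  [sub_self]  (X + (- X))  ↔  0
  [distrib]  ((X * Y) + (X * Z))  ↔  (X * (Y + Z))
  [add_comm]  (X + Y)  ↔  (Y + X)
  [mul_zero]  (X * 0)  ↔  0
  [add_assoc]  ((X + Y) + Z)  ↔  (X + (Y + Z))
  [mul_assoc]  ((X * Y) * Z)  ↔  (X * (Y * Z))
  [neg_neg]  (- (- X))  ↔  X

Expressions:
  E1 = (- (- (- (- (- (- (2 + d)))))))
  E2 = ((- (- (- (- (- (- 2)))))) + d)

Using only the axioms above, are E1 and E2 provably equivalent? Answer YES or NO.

YES

(1) (- (- (- (- (- (2 + d))))))  =[neg_neg →]=  (- (- (- (2 + d))))    ⊢ (- (- (- (- (2 + d)))))
(2) (- (- (- (- (2 + d)))))  =[neg_neg →]=  (- (- (2 + d)))
(3) (- (- (2 + d)))  =[neg_neg →]=  (2 + d)
(4) 2  =[neg_neg ←]=  (- (- 2))    ⊢ ((- (- 2)) + d)
(5) 2  =[neg_neg ←]=  (- (- 2))    ⊢ ((- (- (- (- 2)))) + d)
(6) (- (- 2))  =[neg_neg ←]=  (- (- (- (- 2))))    ⊢ E2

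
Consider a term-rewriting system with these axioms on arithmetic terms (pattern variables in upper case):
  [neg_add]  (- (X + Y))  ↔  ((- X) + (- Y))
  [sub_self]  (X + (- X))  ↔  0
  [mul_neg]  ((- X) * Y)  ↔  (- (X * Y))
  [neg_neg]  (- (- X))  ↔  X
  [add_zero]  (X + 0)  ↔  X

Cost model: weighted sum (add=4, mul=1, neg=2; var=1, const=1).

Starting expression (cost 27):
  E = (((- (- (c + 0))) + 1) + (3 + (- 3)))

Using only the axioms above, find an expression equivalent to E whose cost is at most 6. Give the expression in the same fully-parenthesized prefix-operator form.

(c + 1)   [cost 6]

1. [neg_neg →] (- (- (c + 0)))  →  (c + 0);  E = (((c + 0) + 1) + (3 + (- 3)))
2. [sub_self →] (3 + (- 3))  →  0;  E = (((c + 0) + 1) + 0)
3. [add_zero →] (((c + 0) + 1) + 0)  →  ((c + 0) + 1)
4. [add_zero →] (c + 0)  →  c;  cost 6 ≤ 6, done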